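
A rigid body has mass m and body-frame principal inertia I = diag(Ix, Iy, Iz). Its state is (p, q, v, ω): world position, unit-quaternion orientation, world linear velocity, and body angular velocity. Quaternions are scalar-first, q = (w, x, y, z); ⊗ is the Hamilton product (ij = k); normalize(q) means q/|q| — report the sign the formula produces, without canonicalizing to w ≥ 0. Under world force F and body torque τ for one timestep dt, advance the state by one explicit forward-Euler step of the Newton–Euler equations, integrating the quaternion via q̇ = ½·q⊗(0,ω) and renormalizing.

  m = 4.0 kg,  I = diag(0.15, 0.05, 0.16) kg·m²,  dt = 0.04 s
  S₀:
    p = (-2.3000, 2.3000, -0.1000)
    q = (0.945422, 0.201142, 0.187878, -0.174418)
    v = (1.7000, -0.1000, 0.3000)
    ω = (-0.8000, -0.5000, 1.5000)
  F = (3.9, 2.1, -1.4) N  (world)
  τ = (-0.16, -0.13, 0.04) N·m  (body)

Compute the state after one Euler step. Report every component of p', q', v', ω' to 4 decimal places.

(τ − ω×Iω)/I = (-0.5167, -2.8400, 0.5000)
ω' = ω + α·dt = (-0.8207, -0.6136, 1.5200)
2q̇ = q⊗(0,ω) = (0.5164796, -0.5617296, -0.6348896, 1.4678644)
q' = normalize(q + ½dt·q⊗(0,ω)) = (0.9552, 0.1898, 0.1751, -0.1450)
linear accel F/m = (0.9750, 0.5250, -0.3500)
new position p' = (-2.2320, 2.2960, -0.0880)
v' = v + a·dt = (1.7390, -0.0790, 0.2860)

p' = (-2.2320, 2.2960, -0.0880)
q' = (0.9552, 0.1898, 0.1751, -0.1450)
v' = (1.7390, -0.0790, 0.2860)
ω' = (-0.8207, -0.6136, 1.5200)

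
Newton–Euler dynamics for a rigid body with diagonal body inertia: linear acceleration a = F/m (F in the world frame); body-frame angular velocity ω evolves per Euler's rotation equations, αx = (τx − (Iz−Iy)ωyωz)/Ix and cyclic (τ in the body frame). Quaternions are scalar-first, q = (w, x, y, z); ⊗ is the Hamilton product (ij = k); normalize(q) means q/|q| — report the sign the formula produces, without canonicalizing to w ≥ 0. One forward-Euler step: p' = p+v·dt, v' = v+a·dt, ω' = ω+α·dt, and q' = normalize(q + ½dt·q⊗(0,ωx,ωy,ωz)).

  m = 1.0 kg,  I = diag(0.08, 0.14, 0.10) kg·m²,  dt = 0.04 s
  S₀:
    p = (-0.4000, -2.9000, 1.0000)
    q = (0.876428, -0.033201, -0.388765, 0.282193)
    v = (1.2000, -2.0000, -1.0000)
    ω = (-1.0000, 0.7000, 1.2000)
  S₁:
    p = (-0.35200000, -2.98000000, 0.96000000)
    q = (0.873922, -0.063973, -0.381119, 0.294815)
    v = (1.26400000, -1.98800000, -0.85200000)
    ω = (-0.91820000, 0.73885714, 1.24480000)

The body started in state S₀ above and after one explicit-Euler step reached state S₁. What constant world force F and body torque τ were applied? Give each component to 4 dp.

F = (1.6000, 0.3000, 3.7000)
τ = (0.1300, 0.1600, 0.0700)

Δω = ω₁−ω₀ = (0.08180000, 0.03885714, 0.04480000)
ω₀×(Iω₀) = (-0.0336, 0.0240, -0.0420)
applied torque τ = (0.1300, 0.1600, 0.0700)
velocity change Δv = (0.06400000, 0.01200000, 0.14800000)
m·(v₁−v₀)/dt = (1.6000, 0.3000, 3.7000)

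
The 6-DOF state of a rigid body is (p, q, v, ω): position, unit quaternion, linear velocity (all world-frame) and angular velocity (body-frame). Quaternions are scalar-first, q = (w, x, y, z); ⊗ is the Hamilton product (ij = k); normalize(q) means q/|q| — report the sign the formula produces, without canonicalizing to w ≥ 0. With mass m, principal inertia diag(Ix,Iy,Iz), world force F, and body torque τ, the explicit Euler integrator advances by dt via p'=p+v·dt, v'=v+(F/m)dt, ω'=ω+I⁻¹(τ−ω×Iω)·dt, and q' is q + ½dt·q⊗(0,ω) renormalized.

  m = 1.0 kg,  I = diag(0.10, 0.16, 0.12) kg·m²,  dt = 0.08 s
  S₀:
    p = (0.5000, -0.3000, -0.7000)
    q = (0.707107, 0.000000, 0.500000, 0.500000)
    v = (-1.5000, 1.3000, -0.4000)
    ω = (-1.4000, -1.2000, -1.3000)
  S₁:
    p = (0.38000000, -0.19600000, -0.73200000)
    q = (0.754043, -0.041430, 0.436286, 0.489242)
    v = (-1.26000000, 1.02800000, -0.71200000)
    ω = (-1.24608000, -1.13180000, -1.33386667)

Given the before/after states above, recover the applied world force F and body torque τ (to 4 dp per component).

F = (3.0000, -3.4000, -3.9000)
τ = (0.1300, 0.1000, 0.0500)

velocity change Δv = (0.24000000, -0.27200000, -0.31200000)
m·(v₁−v₀)/dt = (3.0000, -3.4000, -3.9000)
rate change Δω = (0.15392000, 0.06820000, -0.03386667)
τ = I·(Δω/dt) + ω₀×(Iω₀) = (0.1300, 0.1000, 0.0500)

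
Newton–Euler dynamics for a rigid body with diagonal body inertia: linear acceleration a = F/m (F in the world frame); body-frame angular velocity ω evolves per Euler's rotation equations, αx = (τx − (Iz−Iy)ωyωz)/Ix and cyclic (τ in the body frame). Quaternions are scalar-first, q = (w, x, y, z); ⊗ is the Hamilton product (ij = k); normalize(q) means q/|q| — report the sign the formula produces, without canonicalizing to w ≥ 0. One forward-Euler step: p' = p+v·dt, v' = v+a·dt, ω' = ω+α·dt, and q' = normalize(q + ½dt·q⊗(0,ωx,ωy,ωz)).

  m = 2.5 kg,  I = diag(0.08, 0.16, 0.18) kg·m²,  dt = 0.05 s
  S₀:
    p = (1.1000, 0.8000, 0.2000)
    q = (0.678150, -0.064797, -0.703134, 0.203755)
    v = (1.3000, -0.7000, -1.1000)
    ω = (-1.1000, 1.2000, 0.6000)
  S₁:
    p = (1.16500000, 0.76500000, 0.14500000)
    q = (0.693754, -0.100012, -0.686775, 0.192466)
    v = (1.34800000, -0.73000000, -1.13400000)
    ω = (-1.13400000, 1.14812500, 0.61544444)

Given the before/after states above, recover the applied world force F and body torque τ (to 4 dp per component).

ω₁ − ω₀ = (-0.03400000, -0.05187500, 0.01544444)
τ = I·(Δω/dt) + ω₀×(Iω₀) = (-0.0400, -0.1000, -0.0500)
velocity change Δv = (0.04800000, -0.03000000, -0.03400000)
m·(v₁−v₀)/dt = (2.4000, -1.5000, -1.7000)

F = (2.4000, -1.5000, -1.7000)
τ = (-0.0400, -0.1000, -0.0500)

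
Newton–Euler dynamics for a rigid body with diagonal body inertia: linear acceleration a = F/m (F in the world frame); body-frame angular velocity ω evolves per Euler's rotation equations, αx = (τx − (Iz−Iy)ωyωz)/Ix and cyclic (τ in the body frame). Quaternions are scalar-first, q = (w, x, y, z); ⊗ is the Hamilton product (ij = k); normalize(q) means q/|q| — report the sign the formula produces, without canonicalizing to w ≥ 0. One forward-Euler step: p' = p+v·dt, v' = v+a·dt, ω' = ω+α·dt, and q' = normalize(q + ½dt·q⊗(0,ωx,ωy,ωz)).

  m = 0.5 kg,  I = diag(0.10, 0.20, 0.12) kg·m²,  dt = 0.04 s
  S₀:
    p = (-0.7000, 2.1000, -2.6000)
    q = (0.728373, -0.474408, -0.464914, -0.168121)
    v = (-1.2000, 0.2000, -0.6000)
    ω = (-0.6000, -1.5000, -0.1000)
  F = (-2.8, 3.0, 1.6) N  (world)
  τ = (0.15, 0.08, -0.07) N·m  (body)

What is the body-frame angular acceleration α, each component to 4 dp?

ω×(Iω) gyroscopic = (-0.0120, -0.0012, 0.0900)
α = I⁻¹(τ − ω×Iω) = (1.6200, 0.4060, -1.3333)

α = (1.6200, 0.4060, -1.3333)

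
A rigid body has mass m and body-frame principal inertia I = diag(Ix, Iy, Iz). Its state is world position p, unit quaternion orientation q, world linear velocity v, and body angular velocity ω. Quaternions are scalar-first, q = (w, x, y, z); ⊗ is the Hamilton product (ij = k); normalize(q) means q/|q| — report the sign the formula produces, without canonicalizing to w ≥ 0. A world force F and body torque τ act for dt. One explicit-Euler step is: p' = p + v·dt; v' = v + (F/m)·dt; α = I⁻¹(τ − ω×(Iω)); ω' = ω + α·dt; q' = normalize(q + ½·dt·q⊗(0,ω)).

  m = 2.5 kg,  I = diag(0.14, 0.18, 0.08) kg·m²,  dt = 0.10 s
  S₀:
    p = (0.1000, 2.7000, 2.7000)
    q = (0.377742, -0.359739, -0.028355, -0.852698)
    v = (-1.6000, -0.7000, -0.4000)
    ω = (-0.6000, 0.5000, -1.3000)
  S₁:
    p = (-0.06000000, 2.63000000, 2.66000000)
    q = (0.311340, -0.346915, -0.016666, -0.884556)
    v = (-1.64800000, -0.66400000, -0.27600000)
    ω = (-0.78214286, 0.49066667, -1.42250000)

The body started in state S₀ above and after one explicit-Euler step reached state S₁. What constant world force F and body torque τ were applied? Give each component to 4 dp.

Δv = v₁−v₀ = (-0.04800000, 0.03600000, 0.12400000)
F = m·Δv/dt = (-1.2000, 0.9000, 3.1000)
rate change Δω = (-0.18214286, -0.00933333, -0.12250000)
ω₀×(Iω₀) = (0.0650, 0.0468, -0.0120)
applied torque τ = (-0.1900, 0.0300, -0.1100)

F = (-1.2000, 0.9000, 3.1000)
τ = (-0.1900, 0.0300, -0.1100)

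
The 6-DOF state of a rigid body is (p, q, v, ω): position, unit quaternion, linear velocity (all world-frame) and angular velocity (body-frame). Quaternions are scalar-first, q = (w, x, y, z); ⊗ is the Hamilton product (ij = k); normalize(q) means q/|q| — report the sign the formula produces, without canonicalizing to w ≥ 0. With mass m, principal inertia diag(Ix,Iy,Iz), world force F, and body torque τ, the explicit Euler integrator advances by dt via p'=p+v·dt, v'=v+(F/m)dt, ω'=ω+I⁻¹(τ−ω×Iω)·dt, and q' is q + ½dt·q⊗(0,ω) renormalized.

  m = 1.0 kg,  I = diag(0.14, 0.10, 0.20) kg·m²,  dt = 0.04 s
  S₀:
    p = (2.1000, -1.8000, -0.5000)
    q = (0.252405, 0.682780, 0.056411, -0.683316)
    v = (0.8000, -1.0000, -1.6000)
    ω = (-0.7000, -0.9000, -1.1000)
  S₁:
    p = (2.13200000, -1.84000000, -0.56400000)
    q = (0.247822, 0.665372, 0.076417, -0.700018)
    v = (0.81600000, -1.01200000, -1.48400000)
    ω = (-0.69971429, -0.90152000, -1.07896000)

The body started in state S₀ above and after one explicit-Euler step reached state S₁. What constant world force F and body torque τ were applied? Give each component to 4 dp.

F = (0.4000, -0.3000, 2.9000)
τ = (0.1000, -0.0500, 0.0800)

velocity change Δv = (0.01600000, -0.01200000, 0.11600000)
applied force F = (0.4000, -0.3000, 2.9000)
Δω = ω₁−ω₀ = (0.00028571, -0.00152000, 0.02104000)
ω₀×(Iω₀) = (0.0990, -0.0462, -0.0252)
τ = I·(Δω/dt) + ω₀×(Iω₀) = (0.1000, -0.0500, 0.0800)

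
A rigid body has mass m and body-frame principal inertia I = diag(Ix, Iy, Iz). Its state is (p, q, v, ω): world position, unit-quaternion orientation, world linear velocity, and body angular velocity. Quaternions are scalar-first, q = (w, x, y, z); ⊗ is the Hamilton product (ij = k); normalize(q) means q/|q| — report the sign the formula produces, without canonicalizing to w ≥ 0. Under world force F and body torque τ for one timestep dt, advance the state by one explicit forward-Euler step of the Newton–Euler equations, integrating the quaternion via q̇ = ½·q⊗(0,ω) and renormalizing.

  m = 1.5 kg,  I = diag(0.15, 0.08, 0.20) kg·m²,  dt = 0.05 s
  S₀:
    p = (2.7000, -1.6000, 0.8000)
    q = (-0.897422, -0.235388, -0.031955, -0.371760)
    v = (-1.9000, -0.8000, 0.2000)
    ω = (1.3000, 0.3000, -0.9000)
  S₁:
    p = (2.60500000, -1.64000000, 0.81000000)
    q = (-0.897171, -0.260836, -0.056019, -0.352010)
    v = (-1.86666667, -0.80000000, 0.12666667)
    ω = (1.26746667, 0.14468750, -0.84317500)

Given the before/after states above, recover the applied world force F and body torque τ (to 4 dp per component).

velocity change Δv = (0.03333333, 0.00000000, -0.07333333)
m·(v₁−v₀)/dt = (1.0000, 0.0000, -2.2000)
rate change Δω = (-0.03253333, -0.15531250, 0.05682500)
precession coupling = (-0.0324, 0.0585, -0.0273)
τ = I·(Δω/dt) + ω₀×(Iω₀) = (-0.1300, -0.1900, 0.2000)

F = (1.0000, 0.0000, -2.2000)
τ = (-0.1300, -0.1900, 0.2000)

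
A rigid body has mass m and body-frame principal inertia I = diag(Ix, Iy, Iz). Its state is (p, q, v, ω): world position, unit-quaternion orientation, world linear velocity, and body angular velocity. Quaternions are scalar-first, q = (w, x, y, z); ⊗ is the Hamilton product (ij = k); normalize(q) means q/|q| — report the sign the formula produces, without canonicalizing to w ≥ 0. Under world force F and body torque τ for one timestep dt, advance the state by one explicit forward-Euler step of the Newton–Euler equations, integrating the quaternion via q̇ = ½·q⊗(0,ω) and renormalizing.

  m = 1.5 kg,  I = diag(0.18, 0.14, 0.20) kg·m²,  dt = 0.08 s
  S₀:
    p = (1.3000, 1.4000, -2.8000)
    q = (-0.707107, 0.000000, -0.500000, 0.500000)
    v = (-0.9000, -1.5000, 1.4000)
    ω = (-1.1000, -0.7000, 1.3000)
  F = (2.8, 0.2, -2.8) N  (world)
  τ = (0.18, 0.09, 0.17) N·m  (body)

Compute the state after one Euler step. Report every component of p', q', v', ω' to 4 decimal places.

p' = (1.2280, 1.2800, -2.6880)
q' = (-0.7451, 0.0191, -0.5008, 0.4400)
v' = (-0.7507, -1.4893, 1.2507)
ω' = (-0.9957, -0.6649, 1.3803)

α = I⁻¹(τ − ω×Iω) = (1.3033, 0.4386, 1.0040)
ω' = ω + α·dt = (-0.9957, -0.6649, 1.3803)
Hamilton product q⊗(0,ω) = (-1.0000000, 0.4778177, -0.0550251, -1.4692391)
q + ½dt·q⊗(0,ω), renormalized = (-0.7451, 0.0191, -0.5008, 0.4400)
p' = p + v·dt = (1.2280, 1.2800, -2.6880)
v + (F/m)dt = (-0.7507, -1.4893, 1.2507)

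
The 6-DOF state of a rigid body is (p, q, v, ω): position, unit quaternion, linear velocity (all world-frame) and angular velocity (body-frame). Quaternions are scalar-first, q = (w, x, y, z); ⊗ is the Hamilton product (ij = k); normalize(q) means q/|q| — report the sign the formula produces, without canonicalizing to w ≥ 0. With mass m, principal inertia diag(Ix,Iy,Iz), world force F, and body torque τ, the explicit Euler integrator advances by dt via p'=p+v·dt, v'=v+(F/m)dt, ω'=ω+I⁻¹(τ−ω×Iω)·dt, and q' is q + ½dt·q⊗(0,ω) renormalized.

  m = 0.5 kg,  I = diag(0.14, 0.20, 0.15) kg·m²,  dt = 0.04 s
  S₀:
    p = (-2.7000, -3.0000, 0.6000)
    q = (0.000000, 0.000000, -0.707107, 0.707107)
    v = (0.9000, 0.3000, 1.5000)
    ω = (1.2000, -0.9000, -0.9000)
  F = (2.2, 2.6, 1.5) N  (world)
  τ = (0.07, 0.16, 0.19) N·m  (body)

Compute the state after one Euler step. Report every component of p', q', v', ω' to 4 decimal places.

p' = (-2.6640, -2.9880, 0.6600)
q' = (0.0000, 0.0254, -0.6897, 0.7236)
v' = (1.0760, 0.5080, 1.6200)
ω' = (1.2316, -0.8702, -0.8321)

a = (4.4000, 5.2000, 3.0000)
p + v·dt = (-2.6640, -2.9880, 0.6600)
v' = v + a·dt = (1.0760, 0.5080, 1.6200)
angular accel α = (0.7893, 0.7460, 1.6987)
ω' = ω + α·dt = (1.2316, -0.8702, -0.8321)
q⊗(0,ω) = (0.0000000, 1.2727926, 0.8485284, 0.8485284)
q + ½dt·q⊗(0,ω), renormalized = (0.0000, 0.0254, -0.6897, 0.7236)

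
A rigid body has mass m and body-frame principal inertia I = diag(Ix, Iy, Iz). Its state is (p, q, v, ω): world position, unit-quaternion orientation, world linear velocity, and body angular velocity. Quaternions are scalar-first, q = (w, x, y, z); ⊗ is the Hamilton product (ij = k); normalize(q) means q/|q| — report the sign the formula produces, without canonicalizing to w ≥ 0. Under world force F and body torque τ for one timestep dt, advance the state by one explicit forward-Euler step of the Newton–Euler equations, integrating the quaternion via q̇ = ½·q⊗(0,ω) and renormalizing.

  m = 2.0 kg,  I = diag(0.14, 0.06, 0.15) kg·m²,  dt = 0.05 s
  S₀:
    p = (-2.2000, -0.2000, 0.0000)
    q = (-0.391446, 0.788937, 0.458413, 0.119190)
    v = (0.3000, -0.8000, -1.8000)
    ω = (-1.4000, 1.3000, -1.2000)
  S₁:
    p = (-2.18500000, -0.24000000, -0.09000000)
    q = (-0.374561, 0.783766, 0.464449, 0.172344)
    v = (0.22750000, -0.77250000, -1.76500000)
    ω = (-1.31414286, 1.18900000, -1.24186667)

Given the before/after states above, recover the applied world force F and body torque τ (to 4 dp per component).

F = (-2.9000, 1.1000, 1.4000)
τ = (0.1000, -0.1500, 0.0200)

Δv = v₁−v₀ = (-0.07250000, 0.02750000, 0.03500000)
m·(v₁−v₀)/dt = (-2.9000, 1.1000, 1.4000)
ω₁ − ω₀ = (0.08585714, -0.11100000, -0.04186667)
gyro term ω₀×Iω₀ = (-0.1404, -0.0168, 0.1456)
I·α + gyro = (0.1000, -0.1500, 0.0200)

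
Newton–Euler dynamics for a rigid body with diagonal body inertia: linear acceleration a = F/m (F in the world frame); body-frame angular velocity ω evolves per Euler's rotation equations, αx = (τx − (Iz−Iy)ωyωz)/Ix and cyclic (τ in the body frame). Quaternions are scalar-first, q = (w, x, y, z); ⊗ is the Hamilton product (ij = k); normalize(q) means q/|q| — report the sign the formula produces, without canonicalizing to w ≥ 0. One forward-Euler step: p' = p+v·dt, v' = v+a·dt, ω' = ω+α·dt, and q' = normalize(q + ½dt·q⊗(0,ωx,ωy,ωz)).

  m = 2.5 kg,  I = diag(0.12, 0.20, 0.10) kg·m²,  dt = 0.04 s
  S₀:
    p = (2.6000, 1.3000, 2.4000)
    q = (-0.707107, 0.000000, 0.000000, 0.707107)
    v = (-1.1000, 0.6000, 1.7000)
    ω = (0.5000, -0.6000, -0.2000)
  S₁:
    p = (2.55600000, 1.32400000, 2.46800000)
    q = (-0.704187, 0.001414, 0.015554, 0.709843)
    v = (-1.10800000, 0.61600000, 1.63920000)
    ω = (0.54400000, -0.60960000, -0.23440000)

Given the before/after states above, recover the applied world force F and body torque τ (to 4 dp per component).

Δω = ω₁−ω₀ = (0.04400000, -0.00960000, -0.03440000)
gyro term ω₀×Iω₀ = (-0.0120, -0.0020, -0.0240)
τ = I·(Δω/dt) + ω₀×(Iω₀) = (0.1200, -0.0500, -0.1100)
velocity change Δv = (-0.00800000, 0.01600000, -0.06080000)
applied force F = (-0.5000, 1.0000, -3.8000)

F = (-0.5000, 1.0000, -3.8000)
τ = (0.1200, -0.0500, -0.1100)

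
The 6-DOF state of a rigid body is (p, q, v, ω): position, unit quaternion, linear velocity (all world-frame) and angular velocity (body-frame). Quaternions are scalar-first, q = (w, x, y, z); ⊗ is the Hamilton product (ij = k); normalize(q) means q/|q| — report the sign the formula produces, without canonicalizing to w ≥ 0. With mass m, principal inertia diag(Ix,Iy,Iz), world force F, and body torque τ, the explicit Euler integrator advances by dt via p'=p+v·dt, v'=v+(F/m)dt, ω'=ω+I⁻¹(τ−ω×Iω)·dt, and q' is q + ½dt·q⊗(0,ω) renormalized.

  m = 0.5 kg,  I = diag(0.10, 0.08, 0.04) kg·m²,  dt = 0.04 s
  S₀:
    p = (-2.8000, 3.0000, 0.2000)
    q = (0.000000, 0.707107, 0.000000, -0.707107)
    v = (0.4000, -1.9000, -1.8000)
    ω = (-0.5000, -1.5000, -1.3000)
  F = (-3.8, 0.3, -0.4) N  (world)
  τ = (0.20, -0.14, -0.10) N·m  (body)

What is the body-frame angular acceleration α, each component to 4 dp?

α = (2.7800, -2.2375, -2.1250)

ω×(Iω) gyroscopic = (-0.0780, 0.0390, -0.0150)
α = I⁻¹(τ − ω×Iω) = (2.7800, -2.2375, -2.1250)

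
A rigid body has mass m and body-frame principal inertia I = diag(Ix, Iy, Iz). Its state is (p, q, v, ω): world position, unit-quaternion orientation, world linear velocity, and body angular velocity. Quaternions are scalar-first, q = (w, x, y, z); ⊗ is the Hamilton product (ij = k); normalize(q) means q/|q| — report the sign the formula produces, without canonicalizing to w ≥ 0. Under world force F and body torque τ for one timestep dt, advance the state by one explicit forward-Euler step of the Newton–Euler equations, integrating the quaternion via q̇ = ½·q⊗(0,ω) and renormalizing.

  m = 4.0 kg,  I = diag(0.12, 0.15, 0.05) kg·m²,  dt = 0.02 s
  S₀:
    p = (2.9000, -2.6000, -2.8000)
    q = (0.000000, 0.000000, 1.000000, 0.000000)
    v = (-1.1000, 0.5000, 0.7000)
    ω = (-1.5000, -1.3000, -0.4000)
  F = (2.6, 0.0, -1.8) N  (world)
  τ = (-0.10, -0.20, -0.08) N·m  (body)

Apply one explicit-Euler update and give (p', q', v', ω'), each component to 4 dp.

a = F/m = (0.6500, 0.0000, -0.4500)
new position p' = (2.8780, -2.5900, -2.7860)
v' = v + a·dt = (-1.0870, 0.5000, 0.6910)
α = I⁻¹(τ − ω×Iω) = (-0.4000, -1.6133, -2.7700)
ω + α·dt = (-1.5080, -1.3323, -0.4554)
Hamilton product q⊗(0,ω) = (1.3000000, -0.4000000, 0.0000000, 1.5000000)
q' = normalize(q + ½dt·q⊗(0,ω)) = (0.0130, -0.0040, 0.9998, 0.0150)

p' = (2.8780, -2.5900, -2.7860)
q' = (0.0130, -0.0040, 0.9998, 0.0150)
v' = (-1.0870, 0.5000, 0.6910)
ω' = (-1.5080, -1.3323, -0.4554)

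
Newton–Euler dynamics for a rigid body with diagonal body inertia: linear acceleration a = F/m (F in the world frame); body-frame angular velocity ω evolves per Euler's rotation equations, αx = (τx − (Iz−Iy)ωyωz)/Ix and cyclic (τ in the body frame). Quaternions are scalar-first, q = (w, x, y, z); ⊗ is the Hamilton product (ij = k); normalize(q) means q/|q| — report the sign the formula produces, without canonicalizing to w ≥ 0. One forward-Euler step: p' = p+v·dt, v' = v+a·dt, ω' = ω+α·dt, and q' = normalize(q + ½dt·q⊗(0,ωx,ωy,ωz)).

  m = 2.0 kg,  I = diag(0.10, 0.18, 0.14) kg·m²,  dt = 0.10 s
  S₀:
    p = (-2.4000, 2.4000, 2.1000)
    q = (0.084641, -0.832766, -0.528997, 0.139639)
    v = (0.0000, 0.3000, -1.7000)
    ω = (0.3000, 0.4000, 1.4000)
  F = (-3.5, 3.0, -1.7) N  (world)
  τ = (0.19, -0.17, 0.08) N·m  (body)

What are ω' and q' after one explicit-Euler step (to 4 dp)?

ω' = (0.5124, 0.3149, 1.4503)
q' = (0.0977, -0.8689, -0.4656, 0.1365)

α = I⁻¹(τ − ω×Iω) = (2.1240, -0.8511, 0.5029)
ω' = ω + α·dt = (0.5124, 0.3149, 1.4503)
Hamilton product q⊗(0,ω) = (0.2659340, -0.7710591, 1.2416205, -0.0559099)
updated quaternion q' = (0.0977, -0.8689, -0.4656, 0.1365)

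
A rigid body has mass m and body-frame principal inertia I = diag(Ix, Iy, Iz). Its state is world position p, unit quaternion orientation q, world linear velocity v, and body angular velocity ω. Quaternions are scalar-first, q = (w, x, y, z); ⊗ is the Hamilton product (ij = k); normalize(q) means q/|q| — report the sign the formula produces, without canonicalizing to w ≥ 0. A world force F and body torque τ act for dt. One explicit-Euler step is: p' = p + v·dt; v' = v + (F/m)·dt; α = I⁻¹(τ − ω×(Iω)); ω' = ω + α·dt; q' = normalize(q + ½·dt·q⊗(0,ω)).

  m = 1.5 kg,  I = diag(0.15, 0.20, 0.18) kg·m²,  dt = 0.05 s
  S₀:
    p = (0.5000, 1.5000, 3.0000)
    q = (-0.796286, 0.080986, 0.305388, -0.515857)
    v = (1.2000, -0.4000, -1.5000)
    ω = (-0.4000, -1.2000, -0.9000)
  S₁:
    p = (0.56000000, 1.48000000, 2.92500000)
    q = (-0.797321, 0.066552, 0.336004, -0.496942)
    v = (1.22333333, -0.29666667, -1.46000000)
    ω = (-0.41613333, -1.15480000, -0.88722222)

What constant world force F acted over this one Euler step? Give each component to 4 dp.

F = (0.7000, 3.1000, 1.2000)

Δv = v₁−v₀ = (0.02333333, 0.10333333, 0.04000000)
F = m·Δv/dt = (0.7000, 3.1000, 1.2000)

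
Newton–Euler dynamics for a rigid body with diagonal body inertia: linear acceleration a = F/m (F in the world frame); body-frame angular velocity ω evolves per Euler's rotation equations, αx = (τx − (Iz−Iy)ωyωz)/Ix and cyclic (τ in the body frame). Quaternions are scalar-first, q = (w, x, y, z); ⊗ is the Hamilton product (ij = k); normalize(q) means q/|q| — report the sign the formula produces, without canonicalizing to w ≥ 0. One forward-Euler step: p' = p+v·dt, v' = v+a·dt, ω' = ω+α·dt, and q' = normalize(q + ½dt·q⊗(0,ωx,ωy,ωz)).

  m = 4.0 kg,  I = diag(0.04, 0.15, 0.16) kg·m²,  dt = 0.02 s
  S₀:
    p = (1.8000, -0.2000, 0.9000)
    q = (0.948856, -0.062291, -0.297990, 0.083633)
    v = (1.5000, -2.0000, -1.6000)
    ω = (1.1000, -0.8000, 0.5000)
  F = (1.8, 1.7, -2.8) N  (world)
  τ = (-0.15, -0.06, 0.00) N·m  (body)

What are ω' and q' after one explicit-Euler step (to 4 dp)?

(τ − ω×Iω)/I = (-3.6500, 0.0400, 0.6050)
ω + α·dt = (1.0270, -0.7992, 0.5121)
2q̇ = q⊗(0,ω) = (-0.2116884, 0.9616530, -0.6359430, 0.8520498)
q + ½dt·q⊗(0,ω), renormalized = (0.9466, -0.0527, -0.3043, 0.0921)

ω' = (1.0270, -0.7992, 0.5121)
q' = (0.9466, -0.0527, -0.3043, 0.0921)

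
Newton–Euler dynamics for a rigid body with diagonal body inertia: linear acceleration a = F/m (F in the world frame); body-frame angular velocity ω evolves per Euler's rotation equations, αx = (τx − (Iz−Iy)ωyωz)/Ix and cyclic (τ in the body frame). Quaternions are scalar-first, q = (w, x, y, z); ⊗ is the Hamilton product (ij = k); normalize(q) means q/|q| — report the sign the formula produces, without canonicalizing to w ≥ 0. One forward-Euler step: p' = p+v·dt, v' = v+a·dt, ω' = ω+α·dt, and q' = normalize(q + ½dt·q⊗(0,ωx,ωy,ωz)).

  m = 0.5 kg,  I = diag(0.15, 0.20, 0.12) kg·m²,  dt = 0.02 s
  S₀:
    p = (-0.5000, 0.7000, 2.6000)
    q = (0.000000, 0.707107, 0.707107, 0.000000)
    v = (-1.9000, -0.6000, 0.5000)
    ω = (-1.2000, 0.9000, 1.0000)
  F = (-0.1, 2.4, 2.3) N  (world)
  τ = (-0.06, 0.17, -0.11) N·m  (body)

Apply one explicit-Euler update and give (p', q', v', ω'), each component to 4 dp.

a = (-0.2000, 4.8000, 4.6000)
p' = p + v·dt = (-0.5380, 0.6880, 2.6100)
v + (F/m)dt = (-1.9040, -0.5040, 0.5920)
precession coupling ω×(Iω) = (-0.0720, -0.0360, -0.0540)
α = I⁻¹(τ − ω×Iω) = (0.0800, 1.0300, -0.4667)
ω' = ω + α·dt = (-1.1984, 0.9206, 0.9907)
2q̇ = q⊗(0,ω) = (0.2121321, 0.7071070, -0.7071070, 1.4849247)
updated quaternion q' = (0.0021, 0.7141, 0.6999, 0.0148)

p' = (-0.5380, 0.6880, 2.6100)
q' = (0.0021, 0.7141, 0.6999, 0.0148)
v' = (-1.9040, -0.5040, 0.5920)
ω' = (-1.1984, 0.9206, 0.9907)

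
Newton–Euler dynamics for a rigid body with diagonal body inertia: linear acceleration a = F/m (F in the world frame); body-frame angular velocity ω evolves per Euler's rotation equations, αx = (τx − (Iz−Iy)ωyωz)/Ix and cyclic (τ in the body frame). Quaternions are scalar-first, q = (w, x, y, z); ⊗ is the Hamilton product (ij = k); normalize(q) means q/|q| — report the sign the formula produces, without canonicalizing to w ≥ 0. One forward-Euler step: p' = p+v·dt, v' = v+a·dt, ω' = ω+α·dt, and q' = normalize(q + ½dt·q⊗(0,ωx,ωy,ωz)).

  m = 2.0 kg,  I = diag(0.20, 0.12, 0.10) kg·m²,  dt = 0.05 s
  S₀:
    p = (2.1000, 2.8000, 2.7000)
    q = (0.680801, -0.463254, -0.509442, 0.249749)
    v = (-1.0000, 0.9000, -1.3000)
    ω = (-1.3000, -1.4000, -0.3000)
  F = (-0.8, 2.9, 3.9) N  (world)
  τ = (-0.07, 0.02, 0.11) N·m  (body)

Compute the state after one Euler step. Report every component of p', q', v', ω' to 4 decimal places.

p + v·dt = (2.0500, 2.8450, 2.6350)
v' = v + a·dt = (-1.0200, 0.9725, -1.2025)
α = I⁻¹(τ − ω×Iω) = (-0.3080, -0.1583, 2.5560)
new body rate ω' = (-1.3154, -1.4079, -0.1722)
Hamilton product q⊗(0,ω) = (-1.2405243, -0.3825601, -1.4167713, -0.2179593)
updated quaternion q' = (0.6490, -0.4723, -0.5442, 0.2440)

p' = (2.0500, 2.8450, 2.6350)
q' = (0.6490, -0.4723, -0.5442, 0.2440)
v' = (-1.0200, 0.9725, -1.2025)
ω' = (-1.3154, -1.4079, -0.1722)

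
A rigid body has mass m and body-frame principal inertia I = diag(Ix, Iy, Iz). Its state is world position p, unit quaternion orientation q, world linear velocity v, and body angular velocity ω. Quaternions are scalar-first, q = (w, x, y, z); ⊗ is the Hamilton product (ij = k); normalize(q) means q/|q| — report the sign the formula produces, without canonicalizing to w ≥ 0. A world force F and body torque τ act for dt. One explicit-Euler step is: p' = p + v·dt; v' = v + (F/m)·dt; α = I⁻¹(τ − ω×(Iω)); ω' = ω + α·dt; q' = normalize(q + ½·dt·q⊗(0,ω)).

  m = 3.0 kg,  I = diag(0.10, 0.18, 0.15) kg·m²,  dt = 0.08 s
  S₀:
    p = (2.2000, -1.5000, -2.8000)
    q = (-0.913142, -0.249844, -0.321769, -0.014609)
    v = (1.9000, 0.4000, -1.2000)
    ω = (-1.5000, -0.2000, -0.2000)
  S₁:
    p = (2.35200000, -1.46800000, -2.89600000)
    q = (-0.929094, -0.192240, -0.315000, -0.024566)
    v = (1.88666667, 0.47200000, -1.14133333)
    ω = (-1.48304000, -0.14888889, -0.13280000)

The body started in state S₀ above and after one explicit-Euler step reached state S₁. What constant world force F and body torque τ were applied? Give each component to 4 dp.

F = (-0.5000, 2.7000, 2.2000)
τ = (0.0200, 0.1000, 0.1500)

v₁ − v₀ = (-0.01333333, 0.07200000, 0.05866667)
m·(v₁−v₀)/dt = (-0.5000, 2.7000, 2.2000)
rate change Δω = (0.01696000, 0.05111111, 0.06720000)
gyro term ω₀×Iω₀ = (-0.0012, -0.0150, 0.0240)
I·α + gyro = (0.0200, 0.1000, 0.1500)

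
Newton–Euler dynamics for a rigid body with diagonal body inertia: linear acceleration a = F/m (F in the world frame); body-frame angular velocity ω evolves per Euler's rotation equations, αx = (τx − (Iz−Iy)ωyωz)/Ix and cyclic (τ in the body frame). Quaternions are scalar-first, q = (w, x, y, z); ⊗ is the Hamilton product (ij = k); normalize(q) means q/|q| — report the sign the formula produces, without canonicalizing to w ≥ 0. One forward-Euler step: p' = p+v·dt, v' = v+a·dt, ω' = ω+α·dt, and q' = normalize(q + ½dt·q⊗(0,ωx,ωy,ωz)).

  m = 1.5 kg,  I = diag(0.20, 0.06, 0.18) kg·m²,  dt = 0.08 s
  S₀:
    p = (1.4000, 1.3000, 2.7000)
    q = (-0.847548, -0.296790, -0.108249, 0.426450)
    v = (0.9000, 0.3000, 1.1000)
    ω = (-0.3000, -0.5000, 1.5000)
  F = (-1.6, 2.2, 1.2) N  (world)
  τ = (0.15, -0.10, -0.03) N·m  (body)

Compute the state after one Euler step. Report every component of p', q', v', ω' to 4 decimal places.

p' = (1.4720, 1.3240, 2.7880)
q' = (-0.8770, -0.2840, -0.0784, 0.3794)
v' = (0.8147, 0.4173, 1.1640)
ω' = (-0.2040, -0.6213, 1.4960)

linear accel F/m = (-1.0667, 1.4667, 0.8000)
new position p' = (1.4720, 1.3240, 2.7880)
new velocity v' = (0.8147, 0.4173, 1.1640)
precession coupling ω×(Iω) = (-0.0900, -0.0090, -0.0210)
angular accel α = (1.2000, -1.5167, -0.0500)
new body rate ω' = (-0.2040, -0.6213, 1.4960)
2q̇ = q⊗(0,ω) = (-0.7828365, 0.3051159, 0.7410240, -1.1554017)
updated quaternion q' = (-0.8770, -0.2840, -0.0784, 0.3794)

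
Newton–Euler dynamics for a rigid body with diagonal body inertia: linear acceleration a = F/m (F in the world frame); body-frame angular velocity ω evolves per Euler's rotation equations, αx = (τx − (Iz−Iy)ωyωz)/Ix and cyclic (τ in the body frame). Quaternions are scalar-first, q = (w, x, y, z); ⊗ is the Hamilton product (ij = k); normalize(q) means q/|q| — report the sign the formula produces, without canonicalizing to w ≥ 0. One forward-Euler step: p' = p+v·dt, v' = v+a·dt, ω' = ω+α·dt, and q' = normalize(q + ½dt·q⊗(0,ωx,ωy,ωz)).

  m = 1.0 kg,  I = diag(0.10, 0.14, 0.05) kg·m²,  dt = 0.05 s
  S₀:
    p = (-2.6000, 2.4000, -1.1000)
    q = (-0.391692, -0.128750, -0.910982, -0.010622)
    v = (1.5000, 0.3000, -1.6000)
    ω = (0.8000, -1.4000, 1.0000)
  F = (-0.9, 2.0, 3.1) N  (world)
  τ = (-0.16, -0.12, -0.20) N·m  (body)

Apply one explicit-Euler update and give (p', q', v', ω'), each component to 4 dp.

new position p' = (-2.5250, 2.4150, -1.1800)
v + (F/m)dt = (1.4550, 0.4000, -1.4450)
(τ − ω×Iω)/I = (-2.8600, -1.1429, -3.1040)
ω' = ω + α·dt = (0.6570, -1.4571, 0.8448)
q⊗(0,ω) = (-1.1617528, -1.2392064, 0.6686212, 0.5173436)
updated quaternion q' = (-0.4203, -0.1596, -0.8933, 0.0023)

p' = (-2.5250, 2.4150, -1.1800)
q' = (-0.4203, -0.1596, -0.8933, 0.0023)
v' = (1.4550, 0.4000, -1.4450)
ω' = (0.6570, -1.4571, 0.8448)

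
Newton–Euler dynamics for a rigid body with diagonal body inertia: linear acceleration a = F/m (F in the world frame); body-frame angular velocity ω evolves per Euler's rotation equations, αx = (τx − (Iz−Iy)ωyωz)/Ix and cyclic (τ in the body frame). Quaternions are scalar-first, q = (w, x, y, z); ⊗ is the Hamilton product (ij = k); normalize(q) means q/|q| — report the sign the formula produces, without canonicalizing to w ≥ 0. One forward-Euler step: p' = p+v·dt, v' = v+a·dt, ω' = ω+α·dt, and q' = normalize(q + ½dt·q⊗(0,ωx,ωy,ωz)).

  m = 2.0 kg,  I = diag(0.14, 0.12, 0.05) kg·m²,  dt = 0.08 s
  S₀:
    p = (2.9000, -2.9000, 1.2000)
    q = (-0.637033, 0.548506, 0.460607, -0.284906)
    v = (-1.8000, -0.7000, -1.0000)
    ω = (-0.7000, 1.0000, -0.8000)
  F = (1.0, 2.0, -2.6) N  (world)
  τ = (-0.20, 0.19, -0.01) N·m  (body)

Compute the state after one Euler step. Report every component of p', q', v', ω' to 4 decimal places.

p' = (2.7560, -2.9560, 1.1200)
q' = (-0.6481, 0.5620, 0.4599, -0.2293)
v' = (-1.7600, -0.6200, -1.1040)
ω' = (-0.8463, 1.0931, -0.8384)

gyro term ω×Iω = (0.0560, 0.0504, 0.0140)
α = I⁻¹(τ − ω×Iω) = (-1.8286, 1.1633, -0.4800)
new body rate ω' = (-0.8463, 1.0931, -0.8384)
2q̇ = q⊗(0,ω) = (-0.3045776, 0.3623435, 0.0012060, 1.3805573)
q + ½dt·q⊗(0,ω), renormalized = (-0.6481, 0.5620, 0.4599, -0.2293)
p' = p + v·dt = (2.7560, -2.9560, 1.1200)
new velocity v' = (-1.7600, -0.6200, -1.1040)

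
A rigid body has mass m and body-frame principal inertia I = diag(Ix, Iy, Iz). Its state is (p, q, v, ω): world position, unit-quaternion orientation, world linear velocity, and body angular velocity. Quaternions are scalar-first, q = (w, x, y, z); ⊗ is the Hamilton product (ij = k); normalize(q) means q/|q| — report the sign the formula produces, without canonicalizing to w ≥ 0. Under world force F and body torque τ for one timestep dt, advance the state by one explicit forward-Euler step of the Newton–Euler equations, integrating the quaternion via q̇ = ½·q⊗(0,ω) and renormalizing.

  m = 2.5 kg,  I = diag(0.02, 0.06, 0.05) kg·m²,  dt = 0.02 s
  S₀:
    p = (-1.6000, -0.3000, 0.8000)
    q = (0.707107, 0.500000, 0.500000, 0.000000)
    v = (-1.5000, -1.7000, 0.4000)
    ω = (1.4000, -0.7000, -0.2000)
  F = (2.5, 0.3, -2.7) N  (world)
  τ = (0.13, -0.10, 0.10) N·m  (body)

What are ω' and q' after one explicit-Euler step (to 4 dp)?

ω' = (1.5314, -0.7361, -0.1443)
q' = (0.7035, 0.5088, 0.4960, -0.0119)

precession coupling ω×(Iω) = (-0.0014, 0.0084, -0.0392)
angular accel α = (6.5700, -1.8067, 2.7840)
ω' = ω + α·dt = (1.5314, -0.7361, -0.1443)
q⊗(0,ω) = (-0.3500000, 0.8899498, -0.3949749, -1.1914214)
updated quaternion q' = (0.7035, 0.5088, 0.4960, -0.0119)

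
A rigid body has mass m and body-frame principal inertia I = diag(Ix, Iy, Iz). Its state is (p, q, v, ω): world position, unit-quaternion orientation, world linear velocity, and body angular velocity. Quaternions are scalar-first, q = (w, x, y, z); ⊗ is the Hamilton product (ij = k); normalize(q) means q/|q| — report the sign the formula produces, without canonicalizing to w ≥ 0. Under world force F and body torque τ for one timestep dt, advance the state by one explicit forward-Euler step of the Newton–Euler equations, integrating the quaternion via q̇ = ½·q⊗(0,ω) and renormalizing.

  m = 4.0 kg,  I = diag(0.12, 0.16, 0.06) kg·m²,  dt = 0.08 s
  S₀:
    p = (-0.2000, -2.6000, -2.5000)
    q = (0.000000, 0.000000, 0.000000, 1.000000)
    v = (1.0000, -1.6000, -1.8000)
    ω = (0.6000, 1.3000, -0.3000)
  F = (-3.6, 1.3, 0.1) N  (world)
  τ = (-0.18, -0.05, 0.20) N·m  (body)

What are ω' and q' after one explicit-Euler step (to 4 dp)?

ω' = (0.4540, 1.2804, -0.0749)
q' = (0.0120, -0.0519, 0.0240, 0.9983)

α = I⁻¹(τ − ω×Iω) = (-1.8250, -0.2450, 2.8133)
new body rate ω' = (0.4540, 1.2804, -0.0749)
q⊗(0,ω) = (0.3000000, -1.3000000, 0.6000000, 0.0000000)
q + ½dt·q⊗(0,ω), renormalized = (0.0120, -0.0519, 0.0240, 0.9983)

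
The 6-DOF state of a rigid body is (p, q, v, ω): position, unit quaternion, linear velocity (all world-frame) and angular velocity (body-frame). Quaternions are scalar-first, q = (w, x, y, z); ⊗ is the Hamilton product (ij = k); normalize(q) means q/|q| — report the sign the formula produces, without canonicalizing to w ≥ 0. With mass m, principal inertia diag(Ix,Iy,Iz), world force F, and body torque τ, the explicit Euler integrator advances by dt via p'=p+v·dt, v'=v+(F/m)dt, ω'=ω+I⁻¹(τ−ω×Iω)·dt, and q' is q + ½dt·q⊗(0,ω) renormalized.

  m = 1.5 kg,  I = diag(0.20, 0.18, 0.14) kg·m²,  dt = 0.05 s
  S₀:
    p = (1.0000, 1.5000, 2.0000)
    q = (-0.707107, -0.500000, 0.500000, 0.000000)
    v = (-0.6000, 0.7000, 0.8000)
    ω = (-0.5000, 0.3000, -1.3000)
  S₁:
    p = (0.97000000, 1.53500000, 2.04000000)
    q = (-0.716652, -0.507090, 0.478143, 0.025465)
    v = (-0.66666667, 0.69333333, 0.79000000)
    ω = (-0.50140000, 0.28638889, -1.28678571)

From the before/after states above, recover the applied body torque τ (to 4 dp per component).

ω₁ − ω₀ = (-0.00140000, -0.01361111, 0.01321429)
I·α + gyro = (0.0100, -0.0100, 0.0400)

τ = (0.0100, -0.0100, 0.0400)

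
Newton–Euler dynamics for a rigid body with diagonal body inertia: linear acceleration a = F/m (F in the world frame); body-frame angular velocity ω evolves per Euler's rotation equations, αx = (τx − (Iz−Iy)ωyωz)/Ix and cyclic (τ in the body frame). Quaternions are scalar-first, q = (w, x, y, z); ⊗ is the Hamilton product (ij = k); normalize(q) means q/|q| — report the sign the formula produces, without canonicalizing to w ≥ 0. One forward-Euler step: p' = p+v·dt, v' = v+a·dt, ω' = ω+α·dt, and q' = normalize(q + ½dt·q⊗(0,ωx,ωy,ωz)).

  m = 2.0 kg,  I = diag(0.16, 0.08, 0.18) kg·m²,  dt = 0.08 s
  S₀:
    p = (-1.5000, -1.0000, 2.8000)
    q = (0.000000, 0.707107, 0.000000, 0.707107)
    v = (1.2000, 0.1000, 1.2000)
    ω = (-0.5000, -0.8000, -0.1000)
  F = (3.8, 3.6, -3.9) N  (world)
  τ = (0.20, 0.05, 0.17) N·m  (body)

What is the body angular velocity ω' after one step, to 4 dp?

(τ − ω×Iω)/I = (1.2000, 0.6375, 1.1222)
new body rate ω' = (-0.4040, -0.7490, -0.0102)

ω' = (-0.4040, -0.7490, -0.0102)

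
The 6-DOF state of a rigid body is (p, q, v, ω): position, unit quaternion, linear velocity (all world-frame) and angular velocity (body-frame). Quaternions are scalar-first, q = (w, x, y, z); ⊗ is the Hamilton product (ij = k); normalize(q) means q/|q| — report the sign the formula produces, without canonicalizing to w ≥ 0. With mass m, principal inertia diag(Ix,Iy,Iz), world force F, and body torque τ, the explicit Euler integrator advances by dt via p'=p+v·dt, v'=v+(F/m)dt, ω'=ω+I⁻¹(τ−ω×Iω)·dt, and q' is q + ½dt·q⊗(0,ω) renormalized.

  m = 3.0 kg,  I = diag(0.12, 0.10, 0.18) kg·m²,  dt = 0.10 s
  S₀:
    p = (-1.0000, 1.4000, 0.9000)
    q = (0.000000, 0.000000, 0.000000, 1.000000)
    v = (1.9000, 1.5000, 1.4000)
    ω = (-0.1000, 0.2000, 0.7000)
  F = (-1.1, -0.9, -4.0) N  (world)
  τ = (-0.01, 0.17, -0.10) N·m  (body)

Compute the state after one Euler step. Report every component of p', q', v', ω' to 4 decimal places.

p' = (-0.8100, 1.5500, 1.0400)
q' = (-0.0350, -0.0100, -0.0050, 0.9993)
v' = (1.8633, 1.4700, 1.2667)
ω' = (-0.1177, 0.3658, 0.6442)

ω×(Iω) gyroscopic = (0.0112, 0.0042, 0.0004)
(τ − ω×Iω)/I = (-0.1767, 1.6580, -0.5578)
ω + α·dt = (-0.1177, 0.3658, 0.6442)
Hamilton product q⊗(0,ω) = (-0.7000000, -0.2000000, -0.1000000, 0.0000000)
updated quaternion q' = (-0.0350, -0.0100, -0.0050, 0.9993)
p + v·dt = (-0.8100, 1.5500, 1.0400)
v' = v + a·dt = (1.8633, 1.4700, 1.2667)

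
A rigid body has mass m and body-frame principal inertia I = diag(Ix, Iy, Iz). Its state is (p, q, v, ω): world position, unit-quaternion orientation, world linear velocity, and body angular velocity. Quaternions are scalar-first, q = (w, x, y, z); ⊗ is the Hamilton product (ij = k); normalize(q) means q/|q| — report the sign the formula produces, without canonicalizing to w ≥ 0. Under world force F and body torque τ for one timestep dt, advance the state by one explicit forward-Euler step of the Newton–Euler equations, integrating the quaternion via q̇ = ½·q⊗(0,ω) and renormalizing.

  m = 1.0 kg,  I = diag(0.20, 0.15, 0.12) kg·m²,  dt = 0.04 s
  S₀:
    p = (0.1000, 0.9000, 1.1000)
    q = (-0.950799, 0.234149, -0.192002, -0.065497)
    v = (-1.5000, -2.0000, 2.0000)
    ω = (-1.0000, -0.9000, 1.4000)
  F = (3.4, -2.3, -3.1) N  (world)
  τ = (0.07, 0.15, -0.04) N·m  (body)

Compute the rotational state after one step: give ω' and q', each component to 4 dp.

gyro term ω×Iω = (0.0378, -0.1120, -0.0450)
α = I⁻¹(τ − ω×Iω) = (0.1610, 1.7467, 0.0417)
ω + α·dt = (-0.9936, -0.8301, 1.4017)
2q̇ = q⊗(0,ω) = (0.1530430, 0.6230489, 0.5934075, -1.7338547)
q + ½dt·q⊗(0,ω), renormalized = (-0.9470, 0.2464, -0.1800, -0.1001)

ω' = (-0.9936, -0.8301, 1.4017)
q' = (-0.9470, 0.2464, -0.1800, -0.1001)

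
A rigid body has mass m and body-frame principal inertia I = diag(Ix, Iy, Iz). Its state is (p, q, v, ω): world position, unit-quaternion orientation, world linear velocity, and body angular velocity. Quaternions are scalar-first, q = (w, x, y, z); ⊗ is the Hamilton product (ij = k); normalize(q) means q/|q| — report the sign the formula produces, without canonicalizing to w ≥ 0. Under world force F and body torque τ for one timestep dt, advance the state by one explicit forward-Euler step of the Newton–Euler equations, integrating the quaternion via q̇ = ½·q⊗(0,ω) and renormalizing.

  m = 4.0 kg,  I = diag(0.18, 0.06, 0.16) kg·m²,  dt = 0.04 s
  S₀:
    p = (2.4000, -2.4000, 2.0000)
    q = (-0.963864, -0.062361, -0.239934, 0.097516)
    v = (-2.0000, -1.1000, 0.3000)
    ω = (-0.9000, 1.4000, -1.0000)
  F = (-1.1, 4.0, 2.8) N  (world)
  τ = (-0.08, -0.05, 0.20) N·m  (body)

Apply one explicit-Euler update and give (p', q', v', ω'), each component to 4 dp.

p' = (2.3200, -2.4440, 2.0120)
q' = (-0.9556, -0.0429, -0.2697, 0.1106)
v' = (-2.0110, -1.0600, 0.3280)
ω' = (-0.8867, 1.3547, -0.9878)

α = I⁻¹(τ − ω×Iω) = (0.3333, -1.1333, 0.3050)
ω' = ω + α·dt = (-0.8867, 1.3547, -0.9878)
Hamilton product q⊗(0,ω) = (0.3772987, 0.9708892, -1.4995350, 0.6606180)
q' = normalize(q + ½dt·q⊗(0,ω)) = (-0.9556, -0.0429, -0.2697, 0.1106)
a = (-0.2750, 1.0000, 0.7000)
p + v·dt = (2.3200, -2.4440, 2.0120)
v' = v + a·dt = (-2.0110, -1.0600, 0.3280)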